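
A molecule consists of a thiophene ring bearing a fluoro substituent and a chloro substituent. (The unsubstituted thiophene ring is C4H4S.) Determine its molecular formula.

C4H2ClFS

Atom tally by fragment:
  thiophene ring core → C:4 H:4 S:1
  (− 2 ring H displaced by substituents)
  + F → F:1
  + Cl → Cl:1
Element totals:
  C: 4
  H: 2
  Cl: 1
  F: 1
  S: 1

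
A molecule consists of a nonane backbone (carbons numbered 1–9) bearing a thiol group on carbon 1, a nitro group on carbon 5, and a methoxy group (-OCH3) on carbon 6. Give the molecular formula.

C10H21NO3S

Atom tally by fragment:
  HSCH2 → C:1 H:3 S:1
  CH2 → C:1 H:2
  CH2 → C:1 H:2
  CH2 → C:1 H:2
  CH(NO2) → C:1 H:1 N:1 O:2
  CH(OCH3) → C:2 H:4 O:1
  CH2 → C:1 H:2
  CH2 → C:1 H:2
  CH3 → C:1 H:3
Element totals:
  C: 10
  H: 21
  N: 1
  O: 3
  S: 1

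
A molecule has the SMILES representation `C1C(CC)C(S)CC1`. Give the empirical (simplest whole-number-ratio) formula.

C7H14S

Atom tally by fragment:
  cyclopentane ring core → C:5 H:10
  (− 2 ring H displaced by substituents)
  + C2H5 → C:2 H:5
  + SH → S:1 H:1
Element totals:
  C: 7
  H: 14
  S: 1
Molecular formula: C7H14S.
gcd of subscripts (7, 14, 1) = 1, so the empirical formula equals the molecular formula.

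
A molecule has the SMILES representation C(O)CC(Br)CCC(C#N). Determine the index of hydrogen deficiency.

2

Atom tally by fragment:
  HOCH2 → C:1 H:3 O:1
  CH2 → C:1 H:2
  CH(Br) → C:1 H:1 Br:1
  CH2 → C:1 H:2
  CH2 → C:1 H:2
  CH2CN → C:2 H:2 N:1
Element totals:
  C: 7
  H: 12
  Br: 1
  N: 1
  O: 1
Molecular formula: C7H12BrNO.
DoU = (2C + 2 + N − H − X) / 2 = (2·7 + 2 + 1 − 12 − 1) / 2 = 2.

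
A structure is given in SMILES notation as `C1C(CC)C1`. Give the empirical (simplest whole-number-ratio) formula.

CH2

Atom tally by fragment:
  cyclopropane ring core → C:3 H:6
  (− 1 ring H displaced by substituents)
  + C2H5 → C:2 H:5
Element totals:
  C: 5
  H: 10
Molecular formula: C5H10.
gcd of subscripts = 5; dividing each by 5:
  C: 5/5 = 1
  H: 10/5 = 2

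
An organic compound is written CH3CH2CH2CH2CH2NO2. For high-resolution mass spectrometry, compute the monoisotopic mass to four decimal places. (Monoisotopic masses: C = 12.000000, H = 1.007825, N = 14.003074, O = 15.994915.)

117.0790

Atom tally by fragment:
  CH3 → C:1 H:3
  CH2 → C:1 H:2
  CH2 → C:1 H:2
  CH2 → C:1 H:2
  CH2NO2 → C:1 H:2 N:1 O:2
Element totals:
  C: 5
  H: 11
  N: 1
  O: 2
Molecular formula: C5H11NO2.
  M = 5(12.0) + 11(1.007825) + 14.003074 + 2(15.994915)
    = 60.000000 + 11.086075 + 14.003074 + 31.989830 = 117.078979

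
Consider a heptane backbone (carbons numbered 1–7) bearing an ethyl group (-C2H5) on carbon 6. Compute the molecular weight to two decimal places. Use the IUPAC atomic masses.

128.26 g/mol

Atom tally by fragment:
  CH3 → C:1 H:3
  CH2 → C:1 H:2
  CH2 → C:1 H:2
  CH2 → C:1 H:2
  CH2 → C:1 H:2
  CH(C2H5) → C:3 H:6
  CH3 → C:1 H:3
Element totals:
  C: 9
  H: 20
Molecular formula: C9H20.
  M = 9(12.011) + 20(1.008)
    = 108.099 + 20.160 = 128.259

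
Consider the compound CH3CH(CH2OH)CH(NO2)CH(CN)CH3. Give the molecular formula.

C7H12N2O3

Atom tally by fragment:
  CH3 → C:1 H:3
  CH(CH2OH) → C:2 H:4 O:1
  CH(NO2) → C:1 H:1 N:1 O:2
  CH(CN) → C:2 H:1 N:1
  CH3 → C:1 H:3
Element totals:
  C: 7
  H: 12
  N: 2
  O: 3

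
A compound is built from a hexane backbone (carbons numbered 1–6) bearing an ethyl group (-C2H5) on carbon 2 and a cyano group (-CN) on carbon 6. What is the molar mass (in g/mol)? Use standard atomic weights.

139.24 g/mol

Atom tally by fragment:
  CH3 → C:1 H:3
  CH(C2H5) → C:3 H:6
  CH2 → C:1 H:2
  CH2 → C:1 H:2
  CH2 → C:1 H:2
  CH2CN → C:2 H:2 N:1
Element totals:
  C: 9
  H: 17
  N: 1
Molecular formula: C9H17N.
  M = 9(12.011) + 17(1.008) + 14.007
    = 108.099 + 17.136 + 14.007 = 139.242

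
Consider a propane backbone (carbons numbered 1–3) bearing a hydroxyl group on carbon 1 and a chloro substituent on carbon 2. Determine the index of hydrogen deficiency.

0

Atom tally by fragment:
  HOCH2 → C:1 H:3 O:1
  CH(Cl) → C:1 H:1 Cl:1
  CH3 → C:1 H:3
Element totals:
  C: 3
  H: 7
  Cl: 1
  O: 1
Molecular formula: C3H7ClO.
DoU = (2C + 2 + N − H − X) / 2 = (2·3 + 2 + 0 − 7 − 1) / 2 = 0.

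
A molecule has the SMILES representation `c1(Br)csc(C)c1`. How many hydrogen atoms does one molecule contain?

5

Atom tally by fragment:
  thiophene ring core → C:4 H:4 S:1
  (− 2 ring H displaced by substituents)
  + Br → Br:1
  + CH3 → C:1 H:3
Element totals:
  C: 5
  H: 5
  Br: 1
  S: 1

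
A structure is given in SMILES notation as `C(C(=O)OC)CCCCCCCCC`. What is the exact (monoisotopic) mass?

Atom tally by fragment:
  CH3OOCCH2 → C:3 H:5 O:2
  CH2 → C:1 H:2
  CH2 → C:1 H:2
  CH2 → C:1 H:2
  CH2 → C:1 H:2
  CH2 → C:1 H:2
  CH2 → C:1 H:2
  CH2 → C:1 H:2
  CH2 → C:1 H:2
  CH3 → C:1 H:3
Element totals:
  C: 12
  H: 24
  O: 2
Molecular formula: C12H24O2.
  M = 12(12.0) + 24(1.007825) + 2(15.994915)
    = 144.000000 + 24.187800 + 31.989830 = 200.177630

200.1776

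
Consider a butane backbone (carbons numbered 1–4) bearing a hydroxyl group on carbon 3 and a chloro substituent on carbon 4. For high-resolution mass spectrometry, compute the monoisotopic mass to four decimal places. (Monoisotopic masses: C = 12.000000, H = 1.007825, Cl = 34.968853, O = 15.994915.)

108.0342

Atom tally by fragment:
  CH3 → C:1 H:3
  CH2 → C:1 H:2
  CH(OH) → C:1 H:2 O:1
  CH2Cl → C:1 H:2 Cl:1
Element totals:
  C: 4
  H: 9
  Cl: 1
  O: 1
Molecular formula: C4H9ClO.
  M = 4(12.0) + 9(1.007825) + 34.968853 + 15.994915
    = 48.000000 + 9.070425 + 34.968853 + 15.994915 = 108.034193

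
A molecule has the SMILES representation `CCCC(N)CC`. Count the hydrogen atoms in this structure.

15

Atom tally by fragment:
  CH3 → C:1 H:3
  CH2 → C:1 H:2
  CH2 → C:1 H:2
  CH(NH2) → C:1 H:3 N:1
  CH2 → C:1 H:2
  CH3 → C:1 H:3
Element totals:
  C: 6
  H: 15
  N: 1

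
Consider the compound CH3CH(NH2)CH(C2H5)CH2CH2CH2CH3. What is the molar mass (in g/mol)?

Atom tally by fragment:
  CH3 → C:1 H:3
  CH(NH2) → C:1 H:3 N:1
  CH(C2H5) → C:3 H:6
  CH2 → C:1 H:2
  CH2 → C:1 H:2
  CH2 → C:1 H:2
  CH3 → C:1 H:3
Element totals:
  C: 9
  H: 21
  N: 1
Molecular formula: C9H21N.
  M = 9(12.011) + 21(1.008) + 14.007
    = 108.099 + 21.168 + 14.007 = 143.274

143.27 g/mol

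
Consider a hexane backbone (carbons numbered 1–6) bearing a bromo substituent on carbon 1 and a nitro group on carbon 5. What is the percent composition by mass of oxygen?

15.23%

Atom tally by fragment:
  BrCH2 → C:1 H:2 Br:1
  CH2 → C:1 H:2
  CH2 → C:1 H:2
  CH2 → C:1 H:2
  CH(NO2) → C:1 H:1 N:1 O:2
  CH3 → C:1 H:3
Element totals:
  C: 6
  H: 12
  Br: 1
  N: 1
  O: 2
Molecular formula: C6H12BrNO2.
Molar mass = 210.071 g/mol.
Mass from O: 2 × 15.999 = 31.998 g/mol.
%O = 31.998 / 210.071 × 100 = 15.23%.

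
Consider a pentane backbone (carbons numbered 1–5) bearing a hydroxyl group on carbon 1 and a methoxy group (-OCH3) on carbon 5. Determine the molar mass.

Atom tally by fragment:
  HOCH2 → C:1 H:3 O:1
  CH2 → C:1 H:2
  CH2 → C:1 H:2
  CH2 → C:1 H:2
  CH2OCH3 → C:2 H:5 O:1
Element totals:
  C: 6
  H: 14
  O: 2
Molecular formula: C6H14O2.
  M = 6(12.011) + 14(1.008) + 2(15.999)
    = 72.066 + 14.112 + 31.998 = 118.176

118.18 g/mol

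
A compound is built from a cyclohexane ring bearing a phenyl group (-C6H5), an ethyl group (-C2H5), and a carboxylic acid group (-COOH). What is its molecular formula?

Atom tally by fragment:
  cyclohexane ring core → C:6 H:12
  (− 3 ring H displaced by substituents)
  + C6H5 → C:6 H:5
  + C2H5 → C:2 H:5
  + COOH → C:1 H:1 O:2
Element totals:
  C: 15
  H: 20
  O: 2

C15H20O2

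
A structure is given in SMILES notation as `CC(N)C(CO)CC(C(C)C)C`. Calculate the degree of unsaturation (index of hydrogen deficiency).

Atom tally by fragment:
  CH3 → C:1 H:3
  CH(NH2) → C:1 H:3 N:1
  CH(CH2OH) → C:2 H:4 O:1
  CH2 → C:1 H:2
  CH(CH(CH3)2) → C:4 H:8
  CH3 → C:1 H:3
Element totals:
  C: 10
  H: 23
  N: 1
  O: 1
Molecular formula: C10H23NO.
DoU = (2C + 2 + N − H − X) / 2 = (2·10 + 2 + 1 − 23 − 0) / 2 = 0.

0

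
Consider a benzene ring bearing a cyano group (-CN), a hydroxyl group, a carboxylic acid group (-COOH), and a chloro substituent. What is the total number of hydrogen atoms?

Atom tally by fragment:
  benzene ring core → C:6 H:6
  (− 4 ring H displaced by substituents)
  + CN → C:1 N:1
  + OH → O:1 H:1
  + COOH → C:1 H:1 O:2
  + Cl → Cl:1
Element totals:
  C: 8
  H: 4
  Cl: 1
  N: 1
  O: 3

4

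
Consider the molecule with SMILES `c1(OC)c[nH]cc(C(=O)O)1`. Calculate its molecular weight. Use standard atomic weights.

Atom tally by fragment:
  pyrrole ring core → C:4 H:5 N:1
  (− 2 ring H displaced by substituents)
  + OCH3 → C:1 H:3 O:1
  + COOH → C:1 H:1 O:2
Element totals:
  C: 6
  H: 7
  N: 1
  O: 3
Molecular formula: C6H7NO3.
  M = 6(12.011) + 7(1.008) + 14.007 + 3(15.999)
    = 72.066 + 7.056 + 14.007 + 47.997 = 141.126

141.13 g/mol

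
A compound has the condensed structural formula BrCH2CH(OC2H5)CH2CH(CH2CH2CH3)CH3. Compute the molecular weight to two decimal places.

237.18 g/mol

Atom tally by fragment:
  BrCH2 → C:1 H:2 Br:1
  CH(OC2H5) → C:3 H:6 O:1
  CH2 → C:1 H:2
  CH(CH2CH2CH3) → C:4 H:8
  CH3 → C:1 H:3
Element totals:
  C: 10
  H: 21
  Br: 1
  O: 1
Molecular formula: C10H21BrO.
  M = 10(12.011) + 21(1.008) + 79.904 + 15.999
    = 120.110 + 21.168 + 79.904 + 15.999 = 237.181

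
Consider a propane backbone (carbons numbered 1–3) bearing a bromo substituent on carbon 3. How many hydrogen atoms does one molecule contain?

Atom tally by fragment:
  CH3 → C:1 H:3
  CH2 → C:1 H:2
  CH2Br → C:1 H:2 Br:1
Element totals:
  C: 3
  H: 7
  Br: 1

7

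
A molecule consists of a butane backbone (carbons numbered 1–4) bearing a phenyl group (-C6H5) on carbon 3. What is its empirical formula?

Atom tally by fragment:
  CH3 → C:1 H:3
  CH2 → C:1 H:2
  CH(C6H5) → C:7 H:6
  CH3 → C:1 H:3
Element totals:
  C: 10
  H: 14
Molecular formula: C10H14.
gcd of subscripts = 2; dividing each by 2:
  C: 10/2 = 5
  H: 14/2 = 7

C5H7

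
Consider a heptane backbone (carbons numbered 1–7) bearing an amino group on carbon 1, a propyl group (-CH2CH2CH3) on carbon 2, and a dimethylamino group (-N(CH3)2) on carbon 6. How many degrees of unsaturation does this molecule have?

Atom tally by fragment:
  H2NCH2 → C:1 H:4 N:1
  CH(CH2CH2CH3) → C:4 H:8
  CH2 → C:1 H:2
  CH2 → C:1 H:2
  CH2 → C:1 H:2
  CH(N(CH3)2) → C:3 H:7 N:1
  CH3 → C:1 H:3
Element totals:
  C: 12
  H: 28
  N: 2
Molecular formula: C12H28N2.
DoU = (2C + 2 + N − H − X) / 2 = (2·12 + 2 + 2 − 28 − 0) / 2 = 0.

0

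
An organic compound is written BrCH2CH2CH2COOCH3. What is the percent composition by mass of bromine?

44.14%

Element totals:
  C: 5
  H: 9
  Br: 1
  O: 2
Molecular formula: C5H9BrO2.
Molar mass = 181.029 g/mol.
Mass from Br: 1 × 79.904 = 79.904 g/mol.
%Br = 79.904 / 181.029 × 100 = 44.14%.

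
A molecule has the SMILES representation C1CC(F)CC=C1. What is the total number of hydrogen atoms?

9

Atom tally by fragment:
  cyclohexene ring core → C:6 H:10
  (− 1 ring H displaced by substituents)
  + F → F:1
Element totals:
  C: 6
  H: 9
  F: 1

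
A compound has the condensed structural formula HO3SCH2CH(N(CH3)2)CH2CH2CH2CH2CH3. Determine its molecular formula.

C9H21NO3S

Element totals:
  C: 9
  H: 21
  N: 1
  O: 3
  S: 1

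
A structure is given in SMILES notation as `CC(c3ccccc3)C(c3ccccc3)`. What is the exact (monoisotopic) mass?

196.1252

Atom tally by fragment:
  CH3 → C:1 H:3
  CH(C6H5) → C:7 H:6
  CH2C6H5 → C:7 H:7
Element totals:
  C: 15
  H: 16
Molecular formula: C15H16.
  M = 15(12.0) + 16(1.007825)
    = 180.000000 + 16.125200 = 196.125200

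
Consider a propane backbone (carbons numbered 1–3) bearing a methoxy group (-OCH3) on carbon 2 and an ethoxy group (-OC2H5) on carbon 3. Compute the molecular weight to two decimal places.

Atom tally by fragment:
  CH3 → C:1 H:3
  CH(OCH3) → C:2 H:4 O:1
  CH2OC2H5 → C:3 H:7 O:1
Element totals:
  C: 6
  H: 14
  O: 2
Molecular formula: C6H14O2.
  M = 6(12.011) + 14(1.008) + 2(15.999)
    = 72.066 + 14.112 + 31.998 = 118.176

118.18 g/mol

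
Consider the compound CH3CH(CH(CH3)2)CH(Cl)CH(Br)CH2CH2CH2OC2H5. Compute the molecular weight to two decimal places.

Element totals:
  C: 12
  H: 24
  Br: 1
  Cl: 1
  O: 1
Molecular formula: C12H24BrClO.
  M = 12(12.011) + 24(1.008) + 79.904 + 35.45 + 15.999
    = 144.132 + 24.192 + 79.904 + 35.450 + 15.999 = 299.677

299.68 g/mol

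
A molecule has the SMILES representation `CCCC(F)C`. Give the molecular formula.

C5H11F

Atom tally by fragment:
  CH3 → C:1 H:3
  CH2 → C:1 H:2
  CH2 → C:1 H:2
  CH(F) → C:1 H:1 F:1
  CH3 → C:1 H:3
Element totals:
  C: 5
  H: 11
  F: 1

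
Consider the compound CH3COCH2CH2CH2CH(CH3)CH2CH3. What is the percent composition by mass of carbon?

76.00%

Atom tally by fragment:
  CH3COCH2 → C:3 H:5 O:1
  CH2 → C:1 H:2
  CH2 → C:1 H:2
  CH(CH3) → C:2 H:4
  CH2 → C:1 H:2
  CH3 → C:1 H:3
Element totals:
  C: 9
  H: 18
  O: 1
Molecular formula: C9H18O.
Molar mass = 142.242 g/mol.
Mass from C: 9 × 12.011 = 108.099 g/mol.
%C = 108.099 / 142.242 × 100 = 76.00%.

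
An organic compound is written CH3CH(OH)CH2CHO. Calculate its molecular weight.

88.11 g/mol

Atom tally by fragment:
  CH3 → C:1 H:3
  CH(OH) → C:1 H:2 O:1
  CH2CHO → C:2 H:3 O:1
Element totals:
  C: 4
  H: 8
  O: 2
Molecular formula: C4H8O2.
  M = 4(12.011) + 8(1.008) + 2(15.999)
    = 48.044 + 8.064 + 31.998 = 88.106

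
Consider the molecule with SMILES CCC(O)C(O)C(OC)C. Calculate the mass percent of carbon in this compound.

Atom tally by fragment:
  CH3 → C:1 H:3
  CH2 → C:1 H:2
  CH(OH) → C:1 H:2 O:1
  CH(OH) → C:1 H:2 O:1
  CH(OCH3) → C:2 H:4 O:1
  CH3 → C:1 H:3
Element totals:
  C: 7
  H: 16
  O: 3
Molecular formula: C7H16O3.
Molar mass = 148.202 g/mol.
Mass from C: 7 × 12.011 = 84.077 g/mol.
%C = 84.077 / 148.202 × 100 = 56.73%.

56.73%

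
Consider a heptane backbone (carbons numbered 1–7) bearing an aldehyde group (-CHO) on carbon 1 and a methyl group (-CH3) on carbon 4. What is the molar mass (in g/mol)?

142.24 g/mol

Atom tally by fragment:
  OHCCH2 → C:2 H:3 O:1
  CH2 → C:1 H:2
  CH2 → C:1 H:2
  CH(CH3) → C:2 H:4
  CH2 → C:1 H:2
  CH2 → C:1 H:2
  CH3 → C:1 H:3
Element totals:
  C: 9
  H: 18
  O: 1
Molecular formula: C9H18O.
  M = 9(12.011) + 18(1.008) + 15.999
    = 108.099 + 18.144 + 15.999 = 142.242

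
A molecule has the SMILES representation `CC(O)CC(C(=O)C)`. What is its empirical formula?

C3H6O

Atom tally by fragment:
  CH3 → C:1 H:3
  CH(OH) → C:1 H:2 O:1
  CH2 → C:1 H:2
  CH2COCH3 → C:3 H:5 O:1
Element totals:
  C: 6
  H: 12
  O: 2
Molecular formula: C6H12O2.
gcd of subscripts = 2; dividing each by 2:
  C: 6/2 = 3
  H: 12/2 = 6
  O: 2/2 = 1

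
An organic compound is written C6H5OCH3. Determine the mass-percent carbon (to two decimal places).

Element totals:
  C: 7
  H: 8
  O: 1
Molecular formula: C7H8O.
Molar mass = 108.140 g/mol.
Mass from C: 7 × 12.011 = 84.077 g/mol.
%C = 84.077 / 108.140 × 100 = 77.75%.

77.75%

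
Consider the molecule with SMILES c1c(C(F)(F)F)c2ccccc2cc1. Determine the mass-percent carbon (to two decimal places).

67.35%

Atom tally by fragment:
  naphthalene ring system core → C:10 H:8
  (− 1 ring H displaced by substituents)
  + CF3 → C:1 F:3
Element totals:
  C: 11
  H: 7
  F: 3
Molecular formula: C11H7F3.
Molar mass = 196.171 g/mol.
Mass from C: 11 × 12.011 = 132.121 g/mol.
%C = 132.121 / 196.171 × 100 = 67.35%.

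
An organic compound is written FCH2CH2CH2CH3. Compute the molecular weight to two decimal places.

76.11 g/mol

Atom tally by fragment:
  FCH2 → C:1 H:2 F:1
  CH2 → C:1 H:2
  CH2 → C:1 H:2
  CH3 → C:1 H:3
Element totals:
  C: 4
  H: 9
  F: 1
Molecular formula: C4H9F.
  M = 4(12.011) + 9(1.008) + 18.998
    = 48.044 + 9.072 + 18.998 = 76.114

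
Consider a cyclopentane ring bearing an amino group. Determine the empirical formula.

Atom tally by fragment:
  cyclopentane ring core → C:5 H:10
  (− 1 ring H displaced by substituents)
  + NH2 → N:1 H:2
Element totals:
  C: 5
  H: 11
  N: 1
Molecular formula: C5H11N.
gcd of subscripts (5, 11, 1) = 1, so the empirical formula equals the molecular formula.

C5H11N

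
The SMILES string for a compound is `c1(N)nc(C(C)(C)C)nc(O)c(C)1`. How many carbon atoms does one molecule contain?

Atom tally by fragment:
  pyrimidine ring core → C:4 H:4 N:2
  (− 4 ring H displaced by substituents)
  + NH2 → N:1 H:2
  + C(CH3)3 → C:4 H:9
  + OH → O:1 H:1
  + CH3 → C:1 H:3
Element totals:
  C: 9
  H: 15
  N: 3
  O: 1

9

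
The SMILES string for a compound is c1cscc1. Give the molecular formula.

C4H4S

Atom tally by fragment:
  thiophene ring core → C:4 H:4 S:1
Element totals:
  C: 4
  H: 4
  S: 1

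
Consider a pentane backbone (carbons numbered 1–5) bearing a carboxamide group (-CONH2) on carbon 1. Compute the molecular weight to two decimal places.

Atom tally by fragment:
  H2NOCCH2 → C:2 H:4 O:1 N:1
  CH2 → C:1 H:2
  CH2 → C:1 H:2
  CH2 → C:1 H:2
  CH3 → C:1 H:3
Element totals:
  C: 6
  H: 13
  N: 1
  O: 1
Molecular formula: C6H13NO.
  M = 6(12.011) + 13(1.008) + 14.007 + 15.999
    = 72.066 + 13.104 + 14.007 + 15.999 = 115.176

115.18 g/mol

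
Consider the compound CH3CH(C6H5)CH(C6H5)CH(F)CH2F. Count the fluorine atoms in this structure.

2

Atom tally by fragment:
  CH3 → C:1 H:3
  CH(C6H5) → C:7 H:6
  CH(C6H5) → C:7 H:6
  CH(F) → C:1 H:1 F:1
  CH2F → C:1 H:2 F:1
Element totals:
  C: 17
  H: 18
  F: 2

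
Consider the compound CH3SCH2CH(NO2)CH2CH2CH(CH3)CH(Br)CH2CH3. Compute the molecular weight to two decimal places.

298.24 g/mol

Element totals:
  C: 10
  H: 20
  Br: 1
  N: 1
  O: 2
  S: 1
Molecular formula: C10H20BrNO2S.
  M = 10(12.011) + 20(1.008) + 79.904 + 14.007 + 2(15.999) + 32.06
    = 120.110 + 20.160 + 79.904 + 14.007 + 31.998 + 32.060 = 298.239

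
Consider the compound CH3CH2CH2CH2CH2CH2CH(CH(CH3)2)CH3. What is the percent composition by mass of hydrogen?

15.48%

Element totals:
  C: 11
  H: 24
Molecular formula: C11H24.
Molar mass = 156.313 g/mol.
Mass from H: 24 × 1.008 = 24.192 g/mol.
%H = 24.192 / 156.313 × 100 = 15.48%.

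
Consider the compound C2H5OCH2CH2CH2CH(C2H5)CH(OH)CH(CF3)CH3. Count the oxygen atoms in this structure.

Atom tally by fragment:
  C2H5OCH2 → C:3 H:7 O:1
  CH2 → C:1 H:2
  CH2 → C:1 H:2
  CH(C2H5) → C:3 H:6
  CH(OH) → C:1 H:2 O:1
  CH(CF3) → C:2 H:1 F:3
  CH3 → C:1 H:3
Element totals:
  C: 12
  H: 23
  F: 3
  O: 2

2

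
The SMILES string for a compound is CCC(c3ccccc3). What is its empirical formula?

C3H4

Atom tally by fragment:
  CH3 → C:1 H:3
  CH2 → C:1 H:2
  CH2C6H5 → C:7 H:7
Element totals:
  C: 9
  H: 12
Molecular formula: C9H12.
gcd of subscripts = 3; dividing each by 3:
  C: 9/3 = 3
  H: 12/3 = 4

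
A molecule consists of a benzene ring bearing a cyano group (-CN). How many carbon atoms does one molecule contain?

Atom tally by fragment:
  benzene ring core → C:6 H:6
  (− 1 ring H displaced by substituents)
  + CN → C:1 N:1
Element totals:
  C: 7
  H: 5
  N: 1

7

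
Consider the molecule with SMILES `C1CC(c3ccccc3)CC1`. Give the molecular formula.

Atom tally by fragment:
  cyclopentane ring core → C:5 H:10
  (− 1 ring H displaced by substituents)
  + C6H5 → C:6 H:5
Element totals:
  C: 11
  H: 14

C11H14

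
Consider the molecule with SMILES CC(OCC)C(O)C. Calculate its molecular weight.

Atom tally by fragment:
  CH3 → C:1 H:3
  CH(OC2H5) → C:3 H:6 O:1
  CH(OH) → C:1 H:2 O:1
  CH3 → C:1 H:3
Element totals:
  C: 6
  H: 14
  O: 2
Molecular formula: C6H14O2.
  M = 6(12.011) + 14(1.008) + 2(15.999)
    = 72.066 + 14.112 + 31.998 = 118.176

118.18 g/mol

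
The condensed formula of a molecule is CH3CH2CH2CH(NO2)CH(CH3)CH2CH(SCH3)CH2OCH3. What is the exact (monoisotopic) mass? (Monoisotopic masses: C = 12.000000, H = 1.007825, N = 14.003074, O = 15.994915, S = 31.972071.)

Atom tally by fragment:
  CH3 → C:1 H:3
  CH2 → C:1 H:2
  CH2 → C:1 H:2
  CH(NO2) → C:1 H:1 N:1 O:2
  CH(CH3) → C:2 H:4
  CH2 → C:1 H:2
  CH(SCH3) → C:2 H:4 S:1
  CH2OCH3 → C:2 H:5 O:1
Element totals:
  C: 11
  H: 23
  N: 1
  O: 3
  S: 1
Molecular formula: C11H23NO3S.
  M = 11(12.0) + 23(1.007825) + 14.003074 + 3(15.994915) + 31.972071
    = 132.000000 + 23.179975 + 14.003074 + 47.984745 + 31.972071 = 249.139865

249.1399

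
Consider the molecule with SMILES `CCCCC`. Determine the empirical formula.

C5H12

Atom tally by fragment:
  CH3 → C:1 H:3
  CH2 → C:1 H:2
  CH2 → C:1 H:2
  CH2 → C:1 H:2
  CH3 → C:1 H:3
Element totals:
  C: 5
  H: 12
Molecular formula: C5H12.
gcd of subscripts (5, 12) = 1, so the empirical formula equals the molecular formula.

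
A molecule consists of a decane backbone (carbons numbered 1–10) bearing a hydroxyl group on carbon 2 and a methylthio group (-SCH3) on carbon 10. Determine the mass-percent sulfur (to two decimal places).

15.69%

Atom tally by fragment:
  CH3 → C:1 H:3
  CH(OH) → C:1 H:2 O:1
  CH2 → C:1 H:2
  CH2 → C:1 H:2
  CH2 → C:1 H:2
  CH2 → C:1 H:2
  CH2 → C:1 H:2
  CH2 → C:1 H:2
  CH2 → C:1 H:2
  CH2SCH3 → C:2 H:5 S:1
Element totals:
  C: 11
  H: 24
  O: 1
  S: 1
Molecular formula: C11H24OS.
Molar mass = 204.372 g/mol.
Mass from S: 1 × 32.06 = 32.060 g/mol.
%S = 32.060 / 204.372 × 100 = 15.69%.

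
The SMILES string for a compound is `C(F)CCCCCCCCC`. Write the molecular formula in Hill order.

Atom tally by fragment:
  FCH2 → C:1 H:2 F:1
  CH2 → C:1 H:2
  CH2 → C:1 H:2
  CH2 → C:1 H:2
  CH2 → C:1 H:2
  CH2 → C:1 H:2
  CH2 → C:1 H:2
  CH2 → C:1 H:2
  CH2 → C:1 H:2
  CH3 → C:1 H:3
Element totals:
  C: 10
  H: 21
  F: 1

C10H21F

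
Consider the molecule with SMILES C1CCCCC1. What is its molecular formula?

Atom tally by fragment:
  cyclohexane ring core → C:6 H:12
Element totals:
  C: 6
  H: 12

C6H12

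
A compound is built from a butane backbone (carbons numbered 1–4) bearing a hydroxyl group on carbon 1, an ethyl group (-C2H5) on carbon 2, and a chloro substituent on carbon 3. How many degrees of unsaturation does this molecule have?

Atom tally by fragment:
  HOCH2 → C:1 H:3 O:1
  CH(C2H5) → C:3 H:6
  CH(Cl) → C:1 H:1 Cl:1
  CH3 → C:1 H:3
Element totals:
  C: 6
  H: 13
  Cl: 1
  O: 1
Molecular formula: C6H13ClO.
DoU = (2C + 2 + N − H − X) / 2 = (2·6 + 2 + 0 − 13 − 1) / 2 = 0.

0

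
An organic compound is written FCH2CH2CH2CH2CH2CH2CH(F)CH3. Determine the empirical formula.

Element totals:
  C: 8
  H: 16
  F: 2
Molecular formula: C8H16F2.
gcd of subscripts = 2; dividing each by 2:
  C: 8/2 = 4
  F: 2/2 = 1
  H: 16/2 = 8

C4H8F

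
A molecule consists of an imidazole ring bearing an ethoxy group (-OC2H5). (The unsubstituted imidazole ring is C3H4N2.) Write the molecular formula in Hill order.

C5H8N2O

Atom tally by fragment:
  imidazole ring core → C:3 H:4 N:2
  (− 1 ring H displaced by substituents)
  + OC2H5 → C:2 H:5 O:1
Element totals:
  C: 5
  H: 8
  N: 2
  O: 1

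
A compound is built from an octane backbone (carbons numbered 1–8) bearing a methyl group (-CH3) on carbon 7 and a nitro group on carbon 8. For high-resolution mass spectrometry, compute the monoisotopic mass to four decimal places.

Atom tally by fragment:
  CH3 → C:1 H:3
  CH2 → C:1 H:2
  CH2 → C:1 H:2
  CH2 → C:1 H:2
  CH2 → C:1 H:2
  CH2 → C:1 H:2
  CH(CH3) → C:2 H:4
  CH2NO2 → C:1 H:2 N:1 O:2
Element totals:
  C: 9
  H: 19
  N: 1
  O: 2
Molecular formula: C9H19NO2.
  M = 9(12.0) + 19(1.007825) + 14.003074 + 2(15.994915)
    = 108.000000 + 19.148675 + 14.003074 + 31.989830 = 173.141579

173.1416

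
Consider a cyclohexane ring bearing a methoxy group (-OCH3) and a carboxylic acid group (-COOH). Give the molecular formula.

C8H14O3

Atom tally by fragment:
  cyclohexane ring core → C:6 H:12
  (− 2 ring H displaced by substituents)
  + OCH3 → C:1 H:3 O:1
  + COOH → C:1 H:1 O:2
Element totals:
  C: 8
  H: 14
  O: 3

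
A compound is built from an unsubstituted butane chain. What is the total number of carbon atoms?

Atom tally by fragment:
  CH3 → C:1 H:3
  CH2 → C:1 H:2
  CH2 → C:1 H:2
  CH3 → C:1 H:3
Element totals:
  C: 4
  H: 10

4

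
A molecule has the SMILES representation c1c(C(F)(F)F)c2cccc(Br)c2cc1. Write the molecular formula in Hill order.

Atom tally by fragment:
  naphthalene ring system core → C:10 H:8
  (− 2 ring H displaced by substituents)
  + CF3 → C:1 F:3
  + Br → Br:1
Element totals:
  C: 11
  H: 6
  Br: 1
  F: 3

C11H6BrF3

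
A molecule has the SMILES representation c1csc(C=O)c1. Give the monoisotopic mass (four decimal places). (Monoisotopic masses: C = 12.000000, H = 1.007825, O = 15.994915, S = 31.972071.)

111.9983

Atom tally by fragment:
  thiophene ring core → C:4 H:4 S:1
  (− 1 ring H displaced by substituents)
  + CHO → C:1 H:1 O:1
Element totals:
  C: 5
  H: 4
  O: 1
  S: 1
Molecular formula: C5H4OS.
  M = 5(12.0) + 4(1.007825) + 15.994915 + 31.972071
    = 60.000000 + 4.031300 + 15.994915 + 31.972071 = 111.998286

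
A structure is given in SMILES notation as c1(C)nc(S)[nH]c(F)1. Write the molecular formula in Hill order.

C4H5FN2S

Atom tally by fragment:
  imidazole ring core → C:3 H:4 N:2
  (− 3 ring H displaced by substituents)
  + CH3 → C:1 H:3
  + SH → S:1 H:1
  + F → F:1
Element totals:
  C: 4
  H: 5
  F: 1
  N: 2
  S: 1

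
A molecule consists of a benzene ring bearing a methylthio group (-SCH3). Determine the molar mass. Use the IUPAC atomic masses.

124.20 g/mol

Atom tally by fragment:
  benzene ring core → C:6 H:6
  (− 1 ring H displaced by substituents)
  + SCH3 → C:1 H:3 S:1
Element totals:
  C: 7
  H: 8
  S: 1
Molecular formula: C7H8S.
  M = 7(12.011) + 8(1.008) + 32.06
    = 84.077 + 8.064 + 32.060 = 124.201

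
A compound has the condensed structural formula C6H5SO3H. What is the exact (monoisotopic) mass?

Element totals:
  C: 6
  H: 6
  O: 3
  S: 1
Molecular formula: C6H6O3S.
  M = 6(12.0) + 6(1.007825) + 3(15.994915) + 31.972071
    = 72.000000 + 6.046950 + 47.984745 + 31.972071 = 158.003766

158.0038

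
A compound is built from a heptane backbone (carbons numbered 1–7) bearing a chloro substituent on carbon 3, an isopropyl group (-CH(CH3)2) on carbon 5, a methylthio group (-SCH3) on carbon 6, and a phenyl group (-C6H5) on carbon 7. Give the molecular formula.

Atom tally by fragment:
  CH3 → C:1 H:3
  CH2 → C:1 H:2
  CH(Cl) → C:1 H:1 Cl:1
  CH2 → C:1 H:2
  CH(CH(CH3)2) → C:4 H:8
  CH(SCH3) → C:2 H:4 S:1
  CH2C6H5 → C:7 H:7
Element totals:
  C: 17
  H: 27
  Cl: 1
  S: 1

C17H27ClS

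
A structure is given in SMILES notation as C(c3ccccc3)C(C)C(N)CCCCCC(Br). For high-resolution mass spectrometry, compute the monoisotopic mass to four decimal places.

Atom tally by fragment:
  C6H5CH2 → C:7 H:7
  CH(CH3) → C:2 H:4
  CH(NH2) → C:1 H:3 N:1
  CH2 → C:1 H:2
  CH2 → C:1 H:2
  CH2 → C:1 H:2
  CH2 → C:1 H:2
  CH2 → C:1 H:2
  CH2Br → C:1 H:2 Br:1
Element totals:
  C: 16
  H: 26
  Br: 1
  N: 1
Molecular formula: C16H26BrN.
  M = 16(12.0) + 26(1.007825) + 78.918338 + 14.003074
    = 192.000000 + 26.203450 + 78.918338 + 14.003074 = 311.124862

311.1249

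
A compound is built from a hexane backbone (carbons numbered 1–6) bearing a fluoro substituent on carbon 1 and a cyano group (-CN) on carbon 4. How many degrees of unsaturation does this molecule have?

Atom tally by fragment:
  FCH2 → C:1 H:2 F:1
  CH2 → C:1 H:2
  CH2 → C:1 H:2
  CH(CN) → C:2 H:1 N:1
  CH2 → C:1 H:2
  CH3 → C:1 H:3
Element totals:
  C: 7
  H: 12
  F: 1
  N: 1
Molecular formula: C7H12FN.
DoU = (2C + 2 + N − H − X) / 2 = (2·7 + 2 + 1 − 12 − 1) / 2 = 2.

2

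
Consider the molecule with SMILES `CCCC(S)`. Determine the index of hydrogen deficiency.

0

Atom tally by fragment:
  CH3 → C:1 H:3
  CH2 → C:1 H:2
  CH2 → C:1 H:2
  CH2SH → C:1 H:3 S:1
Element totals:
  C: 4
  H: 10
  S: 1
Molecular formula: C4H10S.
DoU = (2C + 2 + N − H − X) / 2 = (2·4 + 2 + 0 − 10 − 0) / 2 = 0.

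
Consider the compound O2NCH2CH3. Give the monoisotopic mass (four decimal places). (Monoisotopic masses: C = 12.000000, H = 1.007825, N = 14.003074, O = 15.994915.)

Atom tally by fragment:
  O2NCH2 → C:1 H:2 N:1 O:2
  CH3 → C:1 H:3
Element totals:
  C: 2
  H: 5
  N: 1
  O: 2
Molecular formula: C2H5NO2.
  M = 2(12.0) + 5(1.007825) + 14.003074 + 2(15.994915)
    = 24.000000 + 5.039125 + 14.003074 + 31.989830 = 75.032029

75.0320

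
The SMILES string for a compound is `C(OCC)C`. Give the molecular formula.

Atom tally by fragment:
  C2H5OCH2 → C:3 H:7 O:1
  CH3 → C:1 H:3
Element totals:
  C: 4
  H: 10
  O: 1

C4H10O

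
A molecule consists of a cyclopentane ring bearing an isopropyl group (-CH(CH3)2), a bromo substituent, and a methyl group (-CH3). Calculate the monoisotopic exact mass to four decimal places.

Atom tally by fragment:
  cyclopentane ring core → C:5 H:10
  (− 3 ring H displaced by substituents)
  + CH(CH3)2 → C:3 H:7
  + Br → Br:1
  + CH3 → C:1 H:3
Element totals:
  C: 9
  H: 17
  Br: 1
Molecular formula: C9H17Br.
  M = 9(12.0) + 17(1.007825) + 78.918338
    = 108.000000 + 17.133025 + 78.918338 = 204.051363

204.0514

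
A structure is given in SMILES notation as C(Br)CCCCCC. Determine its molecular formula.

C7H15Br

Atom tally by fragment:
  BrCH2 → C:1 H:2 Br:1
  CH2 → C:1 H:2
  CH2 → C:1 H:2
  CH2 → C:1 H:2
  CH2 → C:1 H:2
  CH2 → C:1 H:2
  CH3 → C:1 H:3
Element totals:
  C: 7
  H: 15
  Br: 1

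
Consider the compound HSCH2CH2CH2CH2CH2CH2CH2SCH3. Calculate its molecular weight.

Atom tally by fragment:
  HSCH2 → C:1 H:3 S:1
  CH2 → C:1 H:2
  CH2 → C:1 H:2
  CH2 → C:1 H:2
  CH2 → C:1 H:2
  CH2 → C:1 H:2
  CH2SCH3 → C:2 H:5 S:1
Element totals:
  C: 8
  H: 18
  S: 2
Molecular formula: C8H18S2.
  M = 8(12.011) + 18(1.008) + 2(32.06)
    = 96.088 + 18.144 + 64.120 = 178.352

178.35 g/mol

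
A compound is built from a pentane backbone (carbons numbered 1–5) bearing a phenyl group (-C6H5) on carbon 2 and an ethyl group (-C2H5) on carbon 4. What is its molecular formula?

Atom tally by fragment:
  CH3 → C:1 H:3
  CH(C6H5) → C:7 H:6
  CH2 → C:1 H:2
  CH(C2H5) → C:3 H:6
  CH3 → C:1 H:3
Element totals:
  C: 13
  H: 20

C13H20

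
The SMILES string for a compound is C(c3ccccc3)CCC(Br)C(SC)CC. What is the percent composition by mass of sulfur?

10.64%

Atom tally by fragment:
  C6H5CH2 → C:7 H:7
  CH2 → C:1 H:2
  CH2 → C:1 H:2
  CH(Br) → C:1 H:1 Br:1
  CH(SCH3) → C:2 H:4 S:1
  CH2 → C:1 H:2
  CH3 → C:1 H:3
Element totals:
  C: 14
  H: 21
  Br: 1
  S: 1
Molecular formula: C14H21BrS.
Molar mass = 301.286 g/mol.
Mass from S: 1 × 32.06 = 32.060 g/mol.
%S = 32.060 / 301.286 × 100 = 10.64%.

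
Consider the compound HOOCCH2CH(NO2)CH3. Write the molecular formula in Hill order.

C4H7NO4

Element totals:
  C: 4
  H: 7
  N: 1
  O: 4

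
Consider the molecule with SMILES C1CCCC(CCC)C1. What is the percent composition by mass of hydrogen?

Atom tally by fragment:
  cyclohexane ring core → C:6 H:12
  (− 1 ring H displaced by substituents)
  + CH2CH2CH3 → C:3 H:7
Element totals:
  C: 9
  H: 18
Molecular formula: C9H18.
Molar mass = 126.243 g/mol.
Mass from H: 18 × 1.008 = 18.144 g/mol.
%H = 18.144 / 126.243 × 100 = 14.37%.

14.37%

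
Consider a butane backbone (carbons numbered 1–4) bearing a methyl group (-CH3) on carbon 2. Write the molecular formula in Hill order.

Atom tally by fragment:
  CH3 → C:1 H:3
  CH(CH3) → C:2 H:4
  CH2 → C:1 H:2
  CH3 → C:1 H:3
Element totals:
  C: 5
  H: 12

C5H12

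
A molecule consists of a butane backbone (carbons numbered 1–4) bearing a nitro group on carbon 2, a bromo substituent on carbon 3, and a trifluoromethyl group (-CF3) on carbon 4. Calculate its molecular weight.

250.01 g/mol

Atom tally by fragment:
  CH3 → C:1 H:3
  CH(NO2) → C:1 H:1 N:1 O:2
  CH(Br) → C:1 H:1 Br:1
  CH2CF3 → C:2 H:2 F:3
Element totals:
  C: 5
  H: 7
  Br: 1
  F: 3
  N: 1
  O: 2
Molecular formula: C5H7BrF3NO2.
  M = 5(12.011) + 7(1.008) + 79.904 + 3(18.998) + 14.007 + 2(15.999)
    = 60.055 + 7.056 + 79.904 + 56.994 + 14.007 + 31.998 = 250.014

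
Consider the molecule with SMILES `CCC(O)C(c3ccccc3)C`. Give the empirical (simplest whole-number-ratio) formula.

C11H16O

Atom tally by fragment:
  CH3 → C:1 H:3
  CH2 → C:1 H:2
  CH(OH) → C:1 H:2 O:1
  CH(C6H5) → C:7 H:6
  CH3 → C:1 H:3
Element totals:
  C: 11
  H: 16
  O: 1
Molecular formula: C11H16O.
gcd of subscripts (11, 16, 1) = 1, so the empirical formula equals the molecular formula.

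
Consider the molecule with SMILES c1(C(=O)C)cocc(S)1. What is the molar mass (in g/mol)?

142.17 g/mol

Atom tally by fragment:
  furan ring core → C:4 H:4 O:1
  (− 2 ring H displaced by substituents)
  + COCH3 → C:2 H:3 O:1
  + SH → S:1 H:1
Element totals:
  C: 6
  H: 6
  O: 2
  S: 1
Molecular formula: C6H6O2S.
  M = 6(12.011) + 6(1.008) + 2(15.999) + 32.06
    = 72.066 + 6.048 + 31.998 + 32.060 = 142.172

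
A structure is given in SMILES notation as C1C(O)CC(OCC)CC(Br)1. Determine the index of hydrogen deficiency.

Atom tally by fragment:
  cyclohexane ring core → C:6 H:12
  (− 3 ring H displaced by substituents)
  + OH → O:1 H:1
  + OC2H5 → C:2 H:5 O:1
  + Br → Br:1
Element totals:
  C: 8
  H: 15
  Br: 1
  O: 2
Molecular formula: C8H15BrO2.
DoU = (2C + 2 + N − H − X) / 2 = (2·8 + 2 + 0 − 15 − 1) / 2 = 1.

1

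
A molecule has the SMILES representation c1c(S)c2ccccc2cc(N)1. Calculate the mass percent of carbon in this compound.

Atom tally by fragment:
  naphthalene ring system core → C:10 H:8
  (− 2 ring H displaced by substituents)
  + SH → S:1 H:1
  + NH2 → N:1 H:2
Element totals:
  C: 10
  H: 9
  N: 1
  S: 1
Molecular formula: C10H9NS.
Molar mass = 175.249 g/mol.
Mass from C: 10 × 12.011 = 120.110 g/mol.
%C = 120.110 / 175.249 × 100 = 68.54%.

68.54%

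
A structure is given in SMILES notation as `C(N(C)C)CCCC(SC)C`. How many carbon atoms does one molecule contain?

9

Atom tally by fragment:
  (CH3)2NCH2 → C:3 H:8 N:1
  CH2 → C:1 H:2
  CH2 → C:1 H:2
  CH2 → C:1 H:2
  CH(SCH3) → C:2 H:4 S:1
  CH3 → C:1 H:3
Element totals:
  C: 9
  H: 21
  N: 1
  S: 1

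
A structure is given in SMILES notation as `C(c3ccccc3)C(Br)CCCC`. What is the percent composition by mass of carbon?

59.76%

Atom tally by fragment:
  C6H5CH2 → C:7 H:7
  CH(Br) → C:1 H:1 Br:1
  CH2 → C:1 H:2
  CH2 → C:1 H:2
  CH2 → C:1 H:2
  CH3 → C:1 H:3
Element totals:
  C: 12
  H: 17
  Br: 1
Molecular formula: C12H17Br.
Molar mass = 241.172 g/mol.
Mass from C: 12 × 12.011 = 144.132 g/mol.
%C = 144.132 / 241.172 × 100 = 59.76%.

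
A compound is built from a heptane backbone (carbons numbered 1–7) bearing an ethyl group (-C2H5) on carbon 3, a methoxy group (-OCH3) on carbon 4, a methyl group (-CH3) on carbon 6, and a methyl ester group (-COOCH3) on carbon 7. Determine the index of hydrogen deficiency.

Atom tally by fragment:
  CH3 → C:1 H:3
  CH2 → C:1 H:2
  CH(C2H5) → C:3 H:6
  CH(OCH3) → C:2 H:4 O:1
  CH2 → C:1 H:2
  CH(CH3) → C:2 H:4
  CH2COOCH3 → C:3 H:5 O:2
Element totals:
  C: 13
  H: 26
  O: 3
Molecular formula: C13H26O3.
DoU = (2C + 2 + N − H − X) / 2 = (2·13 + 2 + 0 − 26 − 0) / 2 = 1.

1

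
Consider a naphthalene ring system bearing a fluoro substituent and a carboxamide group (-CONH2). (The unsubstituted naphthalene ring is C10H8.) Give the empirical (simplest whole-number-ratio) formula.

C11H8FNO

Atom tally by fragment:
  naphthalene ring system core → C:10 H:8
  (− 2 ring H displaced by substituents)
  + F → F:1
  + CONH2 → C:1 H:2 O:1 N:1
Element totals:
  C: 11
  H: 8
  F: 1
  N: 1
  O: 1
Molecular formula: C11H8FNO.
gcd of subscripts (11, 1, 8, 1, 1) = 1, so the empirical formula equals the molecular formula.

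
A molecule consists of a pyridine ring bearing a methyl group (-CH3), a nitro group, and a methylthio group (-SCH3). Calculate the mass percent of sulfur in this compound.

17.40%

Atom tally by fragment:
  pyridine ring core → C:5 H:5 N:1
  (− 3 ring H displaced by substituents)
  + CH3 → C:1 H:3
  + NO2 → N:1 O:2
  + SCH3 → C:1 H:3 S:1
Element totals:
  C: 7
  H: 8
  N: 2
  O: 2
  S: 1
Molecular formula: C7H8N2O2S.
Molar mass = 184.213 g/mol.
Mass from S: 1 × 32.06 = 32.060 g/mol.
%S = 32.060 / 184.213 × 100 = 17.40%.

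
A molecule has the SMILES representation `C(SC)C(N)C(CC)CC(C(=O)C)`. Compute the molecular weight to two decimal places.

Atom tally by fragment:
  CH3SCH2 → C:2 H:5 S:1
  CH(NH2) → C:1 H:3 N:1
  CH(C2H5) → C:3 H:6
  CH2 → C:1 H:2
  CH2COCH3 → C:3 H:5 O:1
Element totals:
  C: 10
  H: 21
  N: 1
  O: 1
  S: 1
Molecular formula: C10H21NOS.
  M = 10(12.011) + 21(1.008) + 14.007 + 15.999 + 32.06
    = 120.110 + 21.168 + 14.007 + 15.999 + 32.060 = 203.344

203.34 g/mol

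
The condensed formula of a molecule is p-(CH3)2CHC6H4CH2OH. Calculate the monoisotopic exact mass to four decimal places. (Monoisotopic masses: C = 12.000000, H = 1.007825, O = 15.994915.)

Atom tally by fragment:
  benzene ring core → C:6 H:6
  (− 2 ring H displaced by substituents)
  + CH(CH3)2 → C:3 H:7
  + CH2OH → C:1 H:3 O:1
Element totals:
  C: 10
  H: 14
  O: 1
Molecular formula: C10H14O.
  M = 10(12.0) + 14(1.007825) + 15.994915
    = 120.000000 + 14.109550 + 15.994915 = 150.104465

150.1045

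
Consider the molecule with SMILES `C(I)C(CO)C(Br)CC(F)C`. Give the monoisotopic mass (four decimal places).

Atom tally by fragment:
  ICH2 → C:1 H:2 I:1
  CH(CH2OH) → C:2 H:4 O:1
  CH(Br) → C:1 H:1 Br:1
  CH2 → C:1 H:2
  CH(F) → C:1 H:1 F:1
  CH3 → C:1 H:3
Element totals:
  C: 7
  H: 13
  Br: 1
  F: 1
  I: 1
  O: 1
Molecular formula: C7H13BrFIO.
  M = 7(12.0) + 13(1.007825) + 78.918338 + 18.998403 + 126.904472 + 15.994915
    = 84.000000 + 13.101725 + 78.918338 + 18.998403 + 126.904472 + 15.994915 = 337.917853

337.9179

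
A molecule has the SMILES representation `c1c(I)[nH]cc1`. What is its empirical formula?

Atom tally by fragment:
  pyrrole ring core → C:4 H:5 N:1
  (− 1 ring H displaced by substituents)
  + I → I:1
Element totals:
  C: 4
  H: 4
  I: 1
  N: 1
Molecular formula: C4H4IN.
gcd of subscripts (4, 4, 1, 1) = 1, so the empirical formula equals the molecular formula.

C4H4IN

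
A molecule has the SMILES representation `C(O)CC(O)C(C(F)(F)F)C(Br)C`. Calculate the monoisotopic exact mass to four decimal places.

Atom tally by fragment:
  HOCH2 → C:1 H:3 O:1
  CH2 → C:1 H:2
  CH(OH) → C:1 H:2 O:1
  CH(CF3) → C:2 H:1 F:3
  CH(Br) → C:1 H:1 Br:1
  CH3 → C:1 H:3
Element totals:
  C: 7
  H: 12
  Br: 1
  F: 3
  O: 2
Molecular formula: C7H12BrF3O2.
  M = 7(12.0) + 12(1.007825) + 78.918338 + 3(18.998403) + 2(15.994915)
    = 84.000000 + 12.093900 + 78.918338 + 56.995209 + 31.989830 = 263.997277

263.9973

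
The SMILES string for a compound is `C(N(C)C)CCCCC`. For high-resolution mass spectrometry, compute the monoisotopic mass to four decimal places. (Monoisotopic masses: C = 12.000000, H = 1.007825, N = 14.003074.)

Atom tally by fragment:
  (CH3)2NCH2 → C:3 H:8 N:1
  CH2 → C:1 H:2
  CH2 → C:1 H:2
  CH2 → C:1 H:2
  CH2 → C:1 H:2
  CH3 → C:1 H:3
Element totals:
  C: 8
  H: 19
  N: 1
Molecular formula: C8H19N.
  M = 8(12.0) + 19(1.007825) + 14.003074
    = 96.000000 + 19.148675 + 14.003074 = 129.151749

129.1517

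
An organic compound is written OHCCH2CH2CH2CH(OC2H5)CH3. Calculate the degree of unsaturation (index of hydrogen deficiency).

Element totals:
  C: 8
  H: 16
  O: 2
Molecular formula: C8H16O2.
DoU = (2C + 2 + N − H − X) / 2 = (2·8 + 2 + 0 − 16 − 0) / 2 = 1.

1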